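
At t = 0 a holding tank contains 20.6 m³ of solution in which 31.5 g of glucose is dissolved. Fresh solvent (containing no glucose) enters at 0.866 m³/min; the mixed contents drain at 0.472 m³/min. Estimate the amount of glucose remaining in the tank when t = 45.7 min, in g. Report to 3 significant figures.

Let m(t) be the amount of glucose. Volume: V(t) = V₀ + (Q_in − Q_out) t = 20.6 + 0.39400 t; V(45.7) = 38.606 m³.
Solute balance: dm/dt = 0 − Q_out C = −Q_out m/V(t).
Separate: dm/m = −Q_out dt/V(t) ⇒ ln(m/m₀) = −(Q_out/(Q_in−Q_out)) ln(V/V₀).
m = m₀ (V₀/V)^(Q_out/(Q_in−Q_out)) = 31.5 × (20.6/38.606)^(1.1980) = 14.843 g.

14.8 g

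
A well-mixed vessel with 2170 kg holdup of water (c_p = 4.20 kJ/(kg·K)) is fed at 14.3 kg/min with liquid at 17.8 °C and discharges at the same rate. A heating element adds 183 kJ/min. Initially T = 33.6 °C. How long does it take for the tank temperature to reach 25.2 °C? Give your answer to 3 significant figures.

163 min

M c_p dT/dt = ṁ c_p (T_in − T) + Q̇.
τ = M/ṁ = 151.75 min; T_ss = T_in + Q̇/(ṁ c_p) = 20.847 °C.
T(t) = T_ss + (T₀ − T_ss) e^(−t/τ). Set T = 25.2:
e^(−t/τ) = (25.2 − 20.847)/(33.6 − 20.847) = 0.34133
t = −151.75 · ln(0.34133) = 163.11 min.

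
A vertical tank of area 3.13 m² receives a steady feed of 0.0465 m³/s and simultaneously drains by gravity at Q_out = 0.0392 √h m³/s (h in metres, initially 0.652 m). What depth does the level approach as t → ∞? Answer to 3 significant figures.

1.41 m

Level balance: A dh/dt = 0.0465 − 0.0392 √h. Setting dh/dt = 0:
Q_in = 0.0392 √h_ss ⇒ √h_ss = 0.0465/0.0392 = 1.1862.
h_ss = 1.1862² = 1.4071 m. (Since h₀ = 0.652 m < h_ss, the level will rise toward this value.)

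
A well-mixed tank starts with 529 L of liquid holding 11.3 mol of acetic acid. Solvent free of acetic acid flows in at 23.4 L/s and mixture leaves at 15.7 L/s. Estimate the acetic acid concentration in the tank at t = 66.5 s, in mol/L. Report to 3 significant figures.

Let m(t) be the amount of acetic acid. Volume: V(t) = V₀ + (Q_in − Q_out) t = 529 + 7.7000 t; V(66.5) = 1041.0 L.
No acetic acid enters, so dm/dt = −Q_out · (m/V).
Separate: dm/m = −Q_out dt/V(t) ⇒ ln(m/m₀) = −(Q_out/(Q_in−Q_out)) ln(V/V₀).
m = m₀ (V₀/V)^(Q_out/(Q_in−Q_out)) = 11.3 × (529/1041.0)^(2.0390) = 2.8418 mol.
C = m/V = 2.8418/1041.0 = 0.0027297 mol/L.

0.00273 mol/L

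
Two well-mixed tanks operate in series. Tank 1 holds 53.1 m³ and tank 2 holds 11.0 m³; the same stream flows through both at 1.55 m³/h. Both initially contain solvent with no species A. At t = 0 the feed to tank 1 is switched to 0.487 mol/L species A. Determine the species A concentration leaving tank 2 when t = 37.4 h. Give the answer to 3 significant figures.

0.281 mol/L

Each tank obeys Vᵢ dCᵢ/dt = Q(Cᵢ₋₁ − Cᵢ), so τᵢ = Vᵢ/Q.
τ₁ = 53.1/1.55 = 34.258 h; τ₂ = 11.0/1.55 = 7.0968 h.
Tank 1: C₁ = C_in(1 − e^(−t/τ₁)). Tank 2 (τ₁ ≠ τ₂): C₂ = C_in[1 − (τ₁ e^(−t/τ₁) − τ₂ e^(−t/τ₂))/(τ₁ − τ₂)].
At t = 37.4: e^(−t/τ₁) = 0.33564, e^(−t/τ₂) = 0.0051436.
C₂ = 0.487·[1 − (34.258·0.33564 − 7.0968·0.0051436)/(27.161)] = 0.487·0.57801 = 0.28149 mol/L.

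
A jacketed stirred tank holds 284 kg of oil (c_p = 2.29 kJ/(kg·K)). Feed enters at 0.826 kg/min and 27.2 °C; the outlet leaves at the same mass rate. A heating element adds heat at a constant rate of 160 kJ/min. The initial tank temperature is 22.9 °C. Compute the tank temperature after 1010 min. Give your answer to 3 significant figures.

Heat balance on the well-mixed liquid: M c_p dT/dt = ṁ c_p (T_in − T) + 160.
Rearrange: dT/dt = (T_ss − T)/τ with τ = M/ṁ = 343.83 min and T_ss = T_in + Q̇/(ṁ c_p) = 111.79 °C.
Solution: T(t) = T_ss + (T₀ − T_ss) e^(−t/τ).
T(1010) = 111.79 + (-88.887)·e^(−1010/343.83) = 111.79 + (-88.887)·0.052996 = 107.08 °C.

107 °C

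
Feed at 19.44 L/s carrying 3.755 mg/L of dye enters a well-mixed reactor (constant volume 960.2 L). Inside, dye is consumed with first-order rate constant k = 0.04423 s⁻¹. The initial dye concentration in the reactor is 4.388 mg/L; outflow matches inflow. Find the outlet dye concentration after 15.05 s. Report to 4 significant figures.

2.395 mg/L

Species balance: V dC/dt = Q C_in − Q C − k V C.
This is linear with rate a = Q/V + k = 0.0644758 s⁻¹.
C_ss = Q C_in/(Q + kV) = 1.17909 mg/L; C(t) = C_ss + (C₀ − C_ss) e^(−a t).
C(15.05) = 1.17909 + (3.20891)·e^(−0.0644758·15.05) = 1.17909 + (3.20891)·0.378946 = 2.39510 mg/L.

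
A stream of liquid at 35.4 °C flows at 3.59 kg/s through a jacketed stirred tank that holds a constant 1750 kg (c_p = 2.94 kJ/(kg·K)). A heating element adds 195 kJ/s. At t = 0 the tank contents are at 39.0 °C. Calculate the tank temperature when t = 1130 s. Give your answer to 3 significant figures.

M c_p dT/dt = ṁ c_p (T_in − T) + Q̇.
Rearrange: dT/dt = (T_ss − T)/τ with τ = M/ṁ = 487.47 s and T_ss = T_in + Q̇/(ṁ c_p) = 53.875 °C.
Integrating: T(t) = T_ss + (T₀ − T_ss) e^(−t/τ).
T(1130) = 53.875 + (-14.875)·e^(−1130/487.47) = 53.875 + (-14.875)·0.098459 = 52.411 °C.

52.4 °C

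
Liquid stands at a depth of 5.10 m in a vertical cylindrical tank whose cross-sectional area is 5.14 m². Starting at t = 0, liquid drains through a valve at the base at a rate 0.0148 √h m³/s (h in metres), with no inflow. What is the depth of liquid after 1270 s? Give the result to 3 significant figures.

With no inflow, A dh/dt = −0.0148 √h.
This is separable: 2 d(√h)/dt = −0.0148/A, so √h = √h₀ − (0.0148/(2A)) t.
√h = √5.10 − 0.0148·1270/(2·5.14) = 2.2583 − 1.8284 = 0.42991.
h = 0.42991² = 0.18483 m.

0.185 m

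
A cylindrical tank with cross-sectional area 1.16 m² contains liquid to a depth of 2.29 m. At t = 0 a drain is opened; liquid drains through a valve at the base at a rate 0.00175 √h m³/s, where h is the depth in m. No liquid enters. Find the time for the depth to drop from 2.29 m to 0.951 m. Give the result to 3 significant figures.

713 s

With no inflow, A dh/dt = −0.00175 √h.
∫ h^(−1/2) dh = −(0.00175/A) ∫ dt, giving 2√h = 2√h₀ − (0.00175/A) t.
t = 2A(√h₀ − √h)/0.00175 = 2·1.16·(√2.29 − √0.951)/0.00175
  = 2.3200 × (1.5133 − 0.97519) / 0.00175 = 713.34 s.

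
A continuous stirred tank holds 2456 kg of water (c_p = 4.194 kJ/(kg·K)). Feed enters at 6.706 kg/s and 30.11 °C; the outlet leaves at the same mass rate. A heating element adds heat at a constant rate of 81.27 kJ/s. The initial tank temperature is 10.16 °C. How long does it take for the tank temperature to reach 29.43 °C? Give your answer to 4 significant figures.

M c_p dT/dt = ṁ c_p (T_in − T) + Q̇.
τ = M/ṁ = 366.239 s; T_ss = T_in + Q̇/(ṁ c_p) = 32.9996 °C.
T(t) = T_ss + (T₀ − T_ss) e^(−t/τ). Set T = 29.43:
e^(−t/τ) = (29.43 − 32.9996)/(10.16 − 32.9996) = 0.156290
t = −366.239 · ln(0.156290) = 679.755 s.

679.8 s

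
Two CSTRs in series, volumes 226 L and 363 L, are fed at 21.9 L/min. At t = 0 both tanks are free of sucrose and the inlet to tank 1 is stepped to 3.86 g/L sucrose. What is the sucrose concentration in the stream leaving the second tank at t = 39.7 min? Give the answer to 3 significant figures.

3.06 g/L

Each tank obeys Vᵢ dCᵢ/dt = Q(Cᵢ₋₁ − Cᵢ), so τᵢ = Vᵢ/Q.
τ₁ = 226/21.9 = 10.320 min; τ₂ = 363/21.9 = 16.575 min.
Solving the cascade with C₁(0)=C₂(0)=0 gives C₂(t) = C_in[1 − (τ₁ e^(−t/τ₁) − τ₂ e^(−t/τ₂))/(τ₁ − τ₂)].
At t = 39.7: e^(−t/τ₁) = 0.021343, e^(−t/τ₂) = 0.091161.
C₂ = 3.86·[1 − (10.320·0.021343 − 16.575·0.091161)/(-6.2557)] = 3.86·0.79366 = 3.0635 g/L.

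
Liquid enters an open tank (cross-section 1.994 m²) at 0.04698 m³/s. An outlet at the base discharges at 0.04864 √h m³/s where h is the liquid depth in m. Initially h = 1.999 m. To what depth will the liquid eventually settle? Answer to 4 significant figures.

0.9329 m

A dh/dt = Q_in − 0.04864 √h. Steady state requires inflow = outflow:
Q_in = 0.04864 √h_ss ⇒ √h_ss = 0.04698/0.04864 = 0.965872.
h_ss = 0.965872² = 0.932908 m. (Since h₀ = 1.999 m > h_ss, the level will fall toward this value.)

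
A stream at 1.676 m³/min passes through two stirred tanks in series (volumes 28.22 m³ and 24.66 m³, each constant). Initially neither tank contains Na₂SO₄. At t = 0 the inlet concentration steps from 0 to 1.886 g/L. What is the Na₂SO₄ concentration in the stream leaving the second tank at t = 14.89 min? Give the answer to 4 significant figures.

0.4604 g/L

Species balance on tank i: dCᵢ/dt = (Cᵢ₋₁ − Cᵢ)/τᵢ with τᵢ = Vᵢ/Q.
τ₁ = 28.22/1.676 = 16.8377 min; τ₂ = 24.66/1.676 = 14.7136 min.
Solving the cascade with C₁(0)=C₂(0)=0 gives C₂(t) = C_in[1 − (τ₁ e^(−t/τ₁) − τ₂ e^(−t/τ₂))/(τ₁ − τ₂)].
At t = 14.89: e^(−t/τ₁) = 0.412993, e^(−t/τ₂) = 0.363495.
C₂ = 1.886·[1 − (16.8377·0.412993 − 14.7136·0.363495)/(2.12411)] = 1.886·0.244139 = 0.460445 g/L.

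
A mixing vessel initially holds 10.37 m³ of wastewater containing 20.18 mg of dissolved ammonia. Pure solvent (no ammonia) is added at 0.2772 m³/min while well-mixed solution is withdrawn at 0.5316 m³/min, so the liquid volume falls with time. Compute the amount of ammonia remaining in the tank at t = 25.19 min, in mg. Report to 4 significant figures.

Let m(t) be the amount of ammonia. Volume: V(t) = V₀ + (Q_in − Q_out) t = 10.37 − 0.254400 t; V(25.19) = 3.96166 m³.
Solute balance: dm/dt = 0 − Q_out C = −Q_out m/V(t).
dm/m = −Q_out dt/(V₀ − 0.254400 t); integrating gives ln(m/m₀) = −(Q_out/(Q_in−Q_out)) ln(V/V₀).
m = m₀ (V₀/V)^(Q_out/(Q_in−Q_out)) = 20.18 × (10.37/3.96166)^(-2.08962) = 2.70188 mg.

2.702 mg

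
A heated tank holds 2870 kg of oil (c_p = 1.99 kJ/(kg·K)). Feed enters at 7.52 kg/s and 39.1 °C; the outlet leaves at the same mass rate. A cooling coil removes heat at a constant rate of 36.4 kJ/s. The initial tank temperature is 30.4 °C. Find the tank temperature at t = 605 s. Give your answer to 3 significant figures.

M c_p dT/dt = ṁ c_p (T_in − T) − Q̇.
τ = M/ṁ = 381.65 s; T_ss = T_in − Q̇/(ṁ c_p) = 39.1 − 36.4/(7.52·1.99) = 36.668 °C.
This is linear first-order; T(t) = T_ss + (T₀ − T_ss) e^(−t/τ).
T(605) = 36.668 + (-6.2676)·e^(−605/381.65) = 36.668 + (-6.2676)·0.20490 = 35.383 °C.

35.4 °C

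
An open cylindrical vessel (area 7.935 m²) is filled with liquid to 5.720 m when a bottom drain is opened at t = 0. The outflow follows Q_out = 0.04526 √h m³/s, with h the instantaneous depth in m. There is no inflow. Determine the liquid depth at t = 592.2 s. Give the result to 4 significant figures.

A dh/dt = −Q_out = −0.04526 √h.
This is separable: 2 d(√h)/dt = −0.04526/A, so √h = √h₀ − (0.04526/(2A)) t.
√h = √5.720 − 0.04526·592.2/(2·7.935) = 2.39165 − 1.68891 = 0.702744.
h = 0.702744² = 0.493849 m.

0.4938 m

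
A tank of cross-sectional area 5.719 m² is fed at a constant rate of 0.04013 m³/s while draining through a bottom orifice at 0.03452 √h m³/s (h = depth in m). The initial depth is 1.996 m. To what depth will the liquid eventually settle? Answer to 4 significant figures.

1.351 m

Unsteady balance on liquid volume: A dh/dt = Q_in − 0.03452 √h. At steady state dh/dt = 0:
Q_in = 0.03452 √h_ss ⇒ √h_ss = 0.04013/0.03452 = 1.16251.
h_ss = 1.16251² = 1.35144 m. (Since h₀ = 1.996 m > h_ss, the level will fall toward this value.)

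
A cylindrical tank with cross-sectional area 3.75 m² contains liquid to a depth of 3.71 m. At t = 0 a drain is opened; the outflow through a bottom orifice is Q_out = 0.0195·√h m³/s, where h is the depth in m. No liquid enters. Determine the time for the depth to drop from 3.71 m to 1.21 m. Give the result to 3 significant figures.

318 s

Unsteady balance on liquid volume: A dh/dt = −0.0195 √h.
∫ h^(−1/2) dh = −(0.0195/A) ∫ dt, giving 2√h = 2√h₀ − (0.0195/A) t.
t = 2A(√h₀ − √h)/0.0195 = 2·3.75·(√3.71 − √1.21)/0.0195
  = 7.5000 × (1.9261 − 1.1000) / 0.0195 = 317.74 s.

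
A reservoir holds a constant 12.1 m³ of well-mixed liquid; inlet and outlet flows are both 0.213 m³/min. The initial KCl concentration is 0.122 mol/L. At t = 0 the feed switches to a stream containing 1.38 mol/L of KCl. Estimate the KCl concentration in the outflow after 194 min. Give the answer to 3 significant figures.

1.34 mol/L

Species balance on the tank: V dC/dt = Q(C_in − C).
Time constant τ = V/Q = 12.1/0.213 = 56.808 min.
C approaches C_in exponentially: C(t) = C_in + (C₀ − C_in) e^(−t/τ).
C(194) = 1.38 + (0.122 − 1.38)·e^(−194/56.808) = 1.38 + (-1.2580)·0.032875 = 1.3386 mol/L.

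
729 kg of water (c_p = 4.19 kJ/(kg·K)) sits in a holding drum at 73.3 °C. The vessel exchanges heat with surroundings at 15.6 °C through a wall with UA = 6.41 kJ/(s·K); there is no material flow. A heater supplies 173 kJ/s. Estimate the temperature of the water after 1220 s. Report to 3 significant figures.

45.0 °C

Lumped-capacitance energy balance: M c_p dT/dt = UA(T_amb − T) + Q̇.
dT/dt = (T_ss − T)/τ with T_ss = T_amb + Q̇/UA = 15.6 + 173/6.41 = 42.589 °C, τ = M c_p/UA = 729·4.19/6.41 = 476.52 s.
Solution: T(t) = T_ss + (T₀ − T_ss) e^(−t/τ).
T(1220) = 42.589 + (30.711)·0.077288 = 44.963 °C.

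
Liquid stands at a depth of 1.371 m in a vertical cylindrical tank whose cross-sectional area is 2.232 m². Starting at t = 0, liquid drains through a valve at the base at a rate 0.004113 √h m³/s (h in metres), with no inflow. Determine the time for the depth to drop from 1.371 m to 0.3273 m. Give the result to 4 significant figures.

With no inflow, A dh/dt = −0.004113 √h.
∫ h^(−1/2) dh = −(0.004113/A) ∫ dt, giving 2√h = 2√h₀ − (0.004113/A) t.
t = 2A(√h₀ − √h)/0.004113 = 2·2.232·(√1.371 − √0.3273)/0.004113
  = 4.46400 × (1.17090 − 0.572101) / 0.004113 = 649.896 s.

649.9 s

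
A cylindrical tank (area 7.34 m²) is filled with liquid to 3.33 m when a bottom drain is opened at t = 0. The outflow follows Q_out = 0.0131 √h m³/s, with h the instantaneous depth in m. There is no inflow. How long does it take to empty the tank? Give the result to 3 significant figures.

With no inflow, A dh/dt = −0.0131 √h.
∫ h^(−1/2) dh = −(0.0131/A) ∫ dt, giving 2√h = 2√h₀ − (0.0131/A) t.
Set h = 0: 2√h₀ = (0.0131/A) t_empty ⇒ t_empty = 2A√h₀/0.0131.
t_empty = 2·7.34·√3.33/0.0131 = 14.680·1.8248/0.0131 = 2044.9 s.

2040 s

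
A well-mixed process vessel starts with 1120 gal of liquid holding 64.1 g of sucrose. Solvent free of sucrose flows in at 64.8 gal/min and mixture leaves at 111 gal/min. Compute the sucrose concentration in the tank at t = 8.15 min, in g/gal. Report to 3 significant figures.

0.0322 g/gal

Let m(t) be the amount of sucrose. Volume: V(t) = V₀ + (Q_in − Q_out) t = 1120 − 46.200 t; V(8.15) = 743.47 gal.
Species balance (pure solvent in): dm/dt = −Q_out · m/V(t).
dm/m = −Q_out dt/(V₀ − 46.200 t); integrating gives ln(m/m₀) = −(Q_out/(Q_in−Q_out)) ln(V/V₀).
m = m₀ (V₀/V)^(Q_out/(Q_in−Q_out)) = 64.1 × (1120/743.47)^(-2.4026) = 23.950 g.
C = m/V = 23.950/743.47 = 0.032214 g/gal.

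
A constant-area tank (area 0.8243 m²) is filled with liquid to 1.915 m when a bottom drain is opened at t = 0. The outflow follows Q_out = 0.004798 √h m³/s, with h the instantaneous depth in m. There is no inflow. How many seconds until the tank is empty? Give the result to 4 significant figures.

475.5 s

With no inflow, A dh/dt = −0.004798 √h.
Separate and integrate: 2(√h − √h₀) = −(0.004798/A) t.
Tank is empty when √h = 0: t_empty = 2A√h₀/0.004798.
t_empty = 2·0.8243·√1.915/0.004798 = 1.64860·1.38384/0.004798 = 475.488 s.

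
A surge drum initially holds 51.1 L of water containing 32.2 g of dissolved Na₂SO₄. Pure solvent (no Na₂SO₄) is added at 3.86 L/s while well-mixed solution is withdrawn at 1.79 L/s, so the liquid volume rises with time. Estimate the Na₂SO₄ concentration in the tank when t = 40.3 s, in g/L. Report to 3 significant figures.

0.104 g/L

Total volume: dV/dt = Q_in − Q_out = 2.0700 L/s, so V(t) = 51.1 + 2.0700 t and V(40.3) = 134.52 L.
Species balance (pure solvent in): dm/dt = −Q_out · m/V(t).
dm/m = −Q_out dt/(V₀ + 2.0700 t); integrating gives ln(m/m₀) = −(Q_out/(Q_in−Q_out)) ln(V/V₀).
m = m₀ (V₀/V)^(Q_out/(Q_in−Q_out)) = 32.2 × (51.1/134.52)^(0.86473) = 13.943 g.
C = m/V = 13.943/134.52 = 0.10365 g/L.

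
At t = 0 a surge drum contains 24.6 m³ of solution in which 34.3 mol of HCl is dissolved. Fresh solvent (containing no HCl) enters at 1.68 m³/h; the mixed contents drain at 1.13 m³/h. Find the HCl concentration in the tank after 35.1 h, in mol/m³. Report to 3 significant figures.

Total volume: dV/dt = Q_in − Q_out = 0.55000 m³/h, so V(t) = 24.6 + 0.55000 t and V(35.1) = 43.905 m³.
Species balance (pure solvent in): dm/dt = −Q_out · m/V(t).
dm/m = −Q_out dt/(V₀ + 0.55000 t); integrating gives ln(m/m₀) = −(Q_out/(Q_in−Q_out)) ln(V/V₀).
m = m₀ (V₀/V)^(Q_out/(Q_in−Q_out)) = 34.3 × (24.6/43.905)^(2.0545) = 10.433 mol.
C = m/V = 10.433/43.905 = 0.23763 mol/m³.

0.238 mol/m³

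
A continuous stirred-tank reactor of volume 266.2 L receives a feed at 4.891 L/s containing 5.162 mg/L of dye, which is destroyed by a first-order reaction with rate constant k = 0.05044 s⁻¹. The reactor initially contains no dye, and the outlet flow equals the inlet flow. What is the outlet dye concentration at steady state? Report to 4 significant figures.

Accumulation = in − out − consumed: V dC/dt = Q C_in − Q C − k V C.
Steady state (dC/dt = 0): C_ss = Q C_in/(Q + kV) = C_in/(1 + kV/Q).
C_ss = 4.891·5.162/(4.891 + 0.05044·266.2) = 25.2473/18.3181 = 1.37827 mg/L.

1.378 mg/L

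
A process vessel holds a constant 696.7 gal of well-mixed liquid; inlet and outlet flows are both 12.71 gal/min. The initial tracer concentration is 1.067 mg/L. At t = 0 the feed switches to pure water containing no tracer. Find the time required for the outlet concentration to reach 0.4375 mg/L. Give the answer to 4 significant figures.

Unsteady species balance (constant V, well mixed): V dC/dt = Q(C_in − C), so τ = V/Q = 54.8151 min.
C(t) = C_in + (C₀ − C_in) e^(−t/τ). Set C = 0.4375 and solve for t:
e^(−t/τ) = (C − C_in)/(C₀ − C_in) = (0.4375 − 0)/(1.067 − 0) = 0.410028
t = −τ ln(…) = 54.8151 × 0.891530 = 48.8693 min.

48.87 min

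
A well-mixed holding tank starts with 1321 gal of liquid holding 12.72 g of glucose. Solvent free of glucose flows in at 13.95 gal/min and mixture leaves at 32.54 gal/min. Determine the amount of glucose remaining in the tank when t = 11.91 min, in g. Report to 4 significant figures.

Total volume: dV/dt = Q_in − Q_out = -18.5900 gal/min, so V(t) = 1321 − 18.5900 t and V(11.91) = 1099.59 gal.
Species balance (pure solvent in): dm/dt = −Q_out · m/V(t).
Separate: dm/m = −Q_out dt/V(t) ⇒ ln(m/m₀) = −(Q_out/(Q_in−Q_out)) ln(V/V₀).
m = m₀ (V₀/V)^(Q_out/(Q_in−Q_out)) = 12.72 × (1321/1099.59)^(-1.75040) = 9.22637 g.

9.226 g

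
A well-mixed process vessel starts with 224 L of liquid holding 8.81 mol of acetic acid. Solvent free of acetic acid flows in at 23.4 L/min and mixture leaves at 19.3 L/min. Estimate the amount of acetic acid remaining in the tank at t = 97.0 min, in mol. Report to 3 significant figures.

0.0721 mol

Let m(t) be the amount of acetic acid. Volume: V(t) = V₀ + (Q_in − Q_out) t = 224 + 4.1000 t; V(97.0) = 621.70 L.
Species balance (pure solvent in): dm/dt = −Q_out · m/V(t).
dm/m = −Q_out dt/(V₀ + 4.1000 t); integrating gives ln(m/m₀) = −(Q_out/(Q_in−Q_out)) ln(V/V₀).
m = m₀ (V₀/V)^(Q_out/(Q_in−Q_out)) = 8.81 × (224/621.70)^(4.7073) = 0.072122 mol.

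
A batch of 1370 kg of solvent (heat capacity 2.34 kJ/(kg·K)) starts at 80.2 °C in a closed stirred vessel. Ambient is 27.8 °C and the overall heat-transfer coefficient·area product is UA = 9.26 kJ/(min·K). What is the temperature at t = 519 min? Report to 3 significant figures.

M c_p dT/dt = −UA(T − T_amb).
dT/dt = (T_ss − T)/τ with T_ss = T_amb = 27.800 °C, τ = M c_p/UA = 1370·2.34/9.26 = 346.20 min.
This is linear first-order; T(t) = T_ss + (T₀ − T_ss) e^(−t/τ).
T(519) = 27.800 + (52.400)·0.22332 = 39.502 °C.

39.5 °C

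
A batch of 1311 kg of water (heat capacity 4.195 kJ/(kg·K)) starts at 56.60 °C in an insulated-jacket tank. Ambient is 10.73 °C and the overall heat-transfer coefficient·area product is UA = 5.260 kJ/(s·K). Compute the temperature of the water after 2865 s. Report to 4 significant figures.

13.69 °C

M c_p dT/dt = −UA(T − T_amb).
dT/dt = (T_ss − T)/τ with T_ss = T_amb = 10.7300 °C, τ = M c_p/UA = 1311·4.195/5.260 = 1045.56 s.
Solution: T(t) = T_ss + (T₀ − T_ss) e^(−t/τ).
T(2865) = 10.7300 + (45.8700)·0.0645601 = 13.6914 °C.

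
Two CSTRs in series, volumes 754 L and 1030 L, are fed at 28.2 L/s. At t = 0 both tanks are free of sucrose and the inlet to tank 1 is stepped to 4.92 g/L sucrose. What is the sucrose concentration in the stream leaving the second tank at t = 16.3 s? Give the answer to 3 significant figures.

0.475 g/L

Time constants: τᵢ = Vᵢ/Q for each well-mixed tank.
τ₁ = 754/28.2 = 26.738 s; τ₂ = 1030/28.2 = 36.525 s.
Tank 1: C₁ = C_in(1 − e^(−t/τ₁)). Tank 2 (τ₁ ≠ τ₂): C₂ = C_in[1 − (τ₁ e^(−t/τ₁) − τ₂ e^(−t/τ₂))/(τ₁ − τ₂)].
At t = 16.3: e^(−t/τ₁) = 0.54355, e^(−t/τ₂) = 0.64001.
C₂ = 4.92·[1 − (26.738·0.54355 − 36.525·0.64001)/(-9.7872)] = 4.92·0.096481 = 0.47468 g/L.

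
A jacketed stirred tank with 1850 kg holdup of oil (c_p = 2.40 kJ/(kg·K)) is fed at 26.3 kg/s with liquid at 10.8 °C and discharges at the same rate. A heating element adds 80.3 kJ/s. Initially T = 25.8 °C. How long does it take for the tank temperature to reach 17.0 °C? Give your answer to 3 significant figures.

72.1 s

M c_p dT/dt = ṁ c_p (T_in − T) + Q̇.
τ = M/ṁ = 70.342 s; T_ss = T_in + Q̇/(ṁ c_p) = 12.072 °C.
T(t) = T_ss + (T₀ − T_ss) e^(−t/τ). Set T = 17.0:
e^(−t/τ) = (17.0 − 12.072)/(25.8 − 12.072) = 0.35897
t = −70.342 · ln(0.35897) = 72.068 s.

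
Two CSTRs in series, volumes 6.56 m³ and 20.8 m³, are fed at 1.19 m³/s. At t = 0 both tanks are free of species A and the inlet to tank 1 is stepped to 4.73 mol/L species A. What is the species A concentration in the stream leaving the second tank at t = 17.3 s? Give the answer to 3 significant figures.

2.26 mol/L

Species balance on tank i: dCᵢ/dt = (Cᵢ₋₁ − Cᵢ)/τᵢ with τᵢ = Vᵢ/Q.
τ₁ = 6.56/1.19 = 5.5126 s; τ₂ = 20.8/1.19 = 17.479 s.
Tank 1: C₁ = C_in(1 − e^(−t/τ₁)). Tank 2 (τ₁ ≠ τ₂): C₂ = C_in[1 − (τ₁ e^(−t/τ₁) − τ₂ e^(−t/τ₂))/(τ₁ − τ₂)].
At t = 17.3: e^(−t/τ₁) = 0.043358, e^(−t/τ₂) = 0.37167.
C₂ = 4.73·[1 − (5.5126·0.043358 − 17.479·0.37167)/(-11.966)] = 4.73·0.47709 = 2.2566 mol/L.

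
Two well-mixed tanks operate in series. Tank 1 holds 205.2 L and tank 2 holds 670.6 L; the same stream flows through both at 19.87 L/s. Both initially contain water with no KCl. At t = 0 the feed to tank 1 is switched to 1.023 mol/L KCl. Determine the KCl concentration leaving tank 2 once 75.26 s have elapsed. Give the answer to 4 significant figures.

0.8648 mol/L

Each tank obeys Vᵢ dCᵢ/dt = Q(Cᵢ₋₁ − Cᵢ), so τᵢ = Vᵢ/Q.
τ₁ = 205.2/19.87 = 10.3271 s; τ₂ = 670.6/19.87 = 33.7494 s.
Solving the cascade with C₁(0)=C₂(0)=0 gives C₂(t) = C_in[1 − (τ₁ e^(−t/τ₁) − τ₂ e^(−t/τ₂))/(τ₁ − τ₂)].
At t = 75.26: e^(−t/τ₁) = 0.000683965, e^(−t/τ₂) = 0.107532.
C₂ = 1.023·[1 − (10.3271·0.000683965 − 33.7494·0.107532)/(-23.4222)] = 1.023·0.845358 = 0.864801 mol/L.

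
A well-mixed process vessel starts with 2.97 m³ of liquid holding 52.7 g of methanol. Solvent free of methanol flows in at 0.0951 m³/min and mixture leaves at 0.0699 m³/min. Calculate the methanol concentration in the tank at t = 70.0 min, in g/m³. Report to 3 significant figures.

Total volume: dV/dt = Q_in − Q_out = 0.025200 m³/min, so V(t) = 2.97 + 0.025200 t and V(70.0) = 4.7340 m³.
Solute balance: dm/dt = 0 − Q_out C = −Q_out m/V(t).
dm/m = −Q_out dt/(V₀ + 0.025200 t); integrating gives ln(m/m₀) = −(Q_out/(Q_in−Q_out)) ln(V/V₀).
m = m₀ (V₀/V)^(Q_out/(Q_in−Q_out)) = 52.7 × (2.97/4.7340)^(2.7738) = 14.461 g.
C = m/V = 14.461/4.7340 = 3.0547 g/m³.

3.05 g/m³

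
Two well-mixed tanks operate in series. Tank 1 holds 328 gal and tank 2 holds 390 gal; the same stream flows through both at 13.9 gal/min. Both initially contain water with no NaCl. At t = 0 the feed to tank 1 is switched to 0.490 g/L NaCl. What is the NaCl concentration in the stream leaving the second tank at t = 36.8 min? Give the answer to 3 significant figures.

Species balance on tank i: dCᵢ/dt = (Cᵢ₋₁ − Cᵢ)/τᵢ with τᵢ = Vᵢ/Q.
τ₁ = 328/13.9 = 23.597 min; τ₂ = 390/13.9 = 28.058 min.
Tank 1: C₁ = C_in(1 − e^(−t/τ₁)). Tank 2 (τ₁ ≠ τ₂): C₂ = C_in[1 − (τ₁ e^(−t/τ₁) − τ₂ e^(−t/τ₂))/(τ₁ − τ₂)].
At t = 36.8: e^(−t/τ₁) = 0.21024, e^(−t/τ₂) = 0.26939.
C₂ = 0.490·[1 − (23.597·0.21024 − 28.058·0.26939)/(-4.4604)] = 0.490·0.41767 = 0.20466 g/L.

0.205 g/L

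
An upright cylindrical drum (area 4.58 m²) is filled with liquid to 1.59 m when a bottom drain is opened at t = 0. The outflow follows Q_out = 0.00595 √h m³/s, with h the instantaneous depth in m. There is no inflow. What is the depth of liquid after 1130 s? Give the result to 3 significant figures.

With no inflow, A dh/dt = −0.00595 √h.
∫ h^(−1/2) dh = −(0.00595/A) ∫ dt, giving 2√h = 2√h₀ − (0.00595/A) t.
√h = √1.59 − 0.00595·1130/(2·4.58) = 1.2610 − 0.73401 = 0.52695.
h = 0.52695² = 0.27767 m.

0.278 m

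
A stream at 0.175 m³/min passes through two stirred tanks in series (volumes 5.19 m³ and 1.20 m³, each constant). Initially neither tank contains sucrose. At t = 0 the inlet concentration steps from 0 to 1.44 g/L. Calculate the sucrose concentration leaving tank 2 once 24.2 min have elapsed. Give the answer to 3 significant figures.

0.624 g/L

Time constants: τᵢ = Vᵢ/Q for each well-mixed tank.
τ₁ = 5.19/0.175 = 29.657 min; τ₂ = 1.20/0.175 = 6.8571 min.
Solving the cascade with C₁(0)=C₂(0)=0 gives C₂(t) = C_in[1 − (τ₁ e^(−t/τ₁) − τ₂ e^(−t/τ₂))/(τ₁ − τ₂)].
At t = 24.2: e^(−t/τ₁) = 0.44220, e^(−t/τ₂) = 0.029329.
C₂ = 1.44·[1 − (29.657·0.44220 − 6.8571·0.029329)/(22.800)] = 1.44·0.43363 = 0.62442 g/L.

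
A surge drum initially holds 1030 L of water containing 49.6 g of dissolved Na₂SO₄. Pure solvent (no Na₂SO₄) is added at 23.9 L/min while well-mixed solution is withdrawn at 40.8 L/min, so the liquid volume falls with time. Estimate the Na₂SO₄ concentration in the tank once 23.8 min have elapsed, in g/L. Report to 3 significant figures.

0.0239 g/L

Total volume: dV/dt = Q_in − Q_out = -16.900 L/min, so V(t) = 1030 − 16.900 t and V(23.8) = 627.78 L.
No Na₂SO₄ enters, so dm/dt = −Q_out · (m/V).
dm/m = −Q_out dt/(V₀ − 16.900 t); integrating gives ln(m/m₀) = −(Q_out/(Q_in−Q_out)) ln(V/V₀).
m = m₀ (V₀/V)^(Q_out/(Q_in−Q_out)) = 49.6 × (1030/627.78)^(-2.4142) = 15.009 g.
C = m/V = 15.009/627.78 = 0.023908 g/L.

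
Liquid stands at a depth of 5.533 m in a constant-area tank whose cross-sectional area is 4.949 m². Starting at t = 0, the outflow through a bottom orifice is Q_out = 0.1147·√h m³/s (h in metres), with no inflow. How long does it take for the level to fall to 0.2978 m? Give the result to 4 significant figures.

155.9 s

With no inflow, A dh/dt = −0.1147 √h.
Separate and integrate: 2(√h − √h₀) = −(0.1147/A) t.
t = 2A(√h₀ − √h)/0.1147 = 2·4.949·(√5.533 − √0.2978)/0.1147
  = 9.89800 × (2.35223 − 0.545711) / 0.1147 = 155.893 s.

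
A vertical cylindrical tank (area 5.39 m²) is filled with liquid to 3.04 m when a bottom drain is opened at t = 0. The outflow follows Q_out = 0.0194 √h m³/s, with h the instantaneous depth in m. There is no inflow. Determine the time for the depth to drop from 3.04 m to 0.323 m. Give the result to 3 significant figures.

653 s

With no inflow, A dh/dt = −0.0194 √h.
∫ h^(−1/2) dh = −(0.0194/A) ∫ dt, giving 2√h = 2√h₀ − (0.0194/A) t.
t = 2A(√h₀ − √h)/0.0194 = 2·5.39·(√3.04 − √0.323)/0.0194
  = 10.780 × (1.7436 − 0.56833) / 0.0194 = 653.04 s.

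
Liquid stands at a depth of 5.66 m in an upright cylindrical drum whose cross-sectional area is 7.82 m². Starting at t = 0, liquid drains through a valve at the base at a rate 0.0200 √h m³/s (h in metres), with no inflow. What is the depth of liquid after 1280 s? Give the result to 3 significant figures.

With no inflow, A dh/dt = −0.0200 √h.
This is separable: 2 d(√h)/dt = −0.0200/A, so √h = √h₀ − (0.0200/(2A)) t.
√h = √5.66 − 0.0200·1280/(2·7.82) = 2.3791 − 1.6368 = 0.74225.
h = 0.74225² = 0.55093 m.

0.551 m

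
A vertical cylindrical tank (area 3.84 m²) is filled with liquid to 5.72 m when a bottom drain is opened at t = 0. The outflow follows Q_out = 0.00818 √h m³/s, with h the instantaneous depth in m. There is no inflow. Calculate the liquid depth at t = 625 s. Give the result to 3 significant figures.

2.98 m

Accumulation of liquid (constant cross-section A): A dh/dt = −0.00818 √h.
Separate and integrate: 2(√h − √h₀) = −(0.00818/A) t.
√h = √5.72 − 0.00818·625/(2·3.84) = 2.3917 − 0.66569 = 1.7260.
h = 1.7260² = 2.9789 m.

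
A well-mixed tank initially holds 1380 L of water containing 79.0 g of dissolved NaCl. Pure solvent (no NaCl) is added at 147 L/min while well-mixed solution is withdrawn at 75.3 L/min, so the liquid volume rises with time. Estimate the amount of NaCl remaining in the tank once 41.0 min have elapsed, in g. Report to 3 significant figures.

Let m(t) be the amount of NaCl. Volume: V(t) = V₀ + (Q_in − Q_out) t = 1380 + 71.700 t; V(41.0) = 4319.7 L.
Species balance (pure solvent in): dm/dt = −Q_out · m/V(t).
Separate: dm/m = −Q_out dt/V(t) ⇒ ln(m/m₀) = −(Q_out/(Q_in−Q_out)) ln(V/V₀).
m = m₀ (V₀/V)^(Q_out/(Q_in−Q_out)) = 79.0 × (1380/4319.7)^(1.0502) = 23.833 g.

23.8 g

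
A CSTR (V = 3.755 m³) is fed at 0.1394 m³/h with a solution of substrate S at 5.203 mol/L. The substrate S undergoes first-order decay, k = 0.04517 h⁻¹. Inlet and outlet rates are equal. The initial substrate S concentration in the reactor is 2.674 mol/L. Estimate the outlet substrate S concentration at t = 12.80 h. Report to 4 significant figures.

2.461 mol/L

Species balance: V dC/dt = Q C_in − Q C − k V C.
This is linear with rate a = Q/V + k = 0.0822938 h⁻¹.
C_ss = Q C_in/(Q + kV) = 2.34714 mol/L; C(t) = C_ss + (C₀ − C_ss) e^(−a t).
C(12.80) = 2.34714 + (0.326858)·e^(−0.0822938·12.80) = 2.34714 + (0.326858)·0.348764 = 2.46114 mol/L.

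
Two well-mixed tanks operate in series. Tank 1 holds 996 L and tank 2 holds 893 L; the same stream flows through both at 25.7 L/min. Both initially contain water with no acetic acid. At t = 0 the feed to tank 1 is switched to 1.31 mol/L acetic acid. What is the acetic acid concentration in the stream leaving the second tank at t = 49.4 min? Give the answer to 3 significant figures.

0.510 mol/L

Each tank obeys Vᵢ dCᵢ/dt = Q(Cᵢ₋₁ − Cᵢ), so τᵢ = Vᵢ/Q.
τ₁ = 996/25.7 = 38.755 min; τ₂ = 893/25.7 = 34.747 min.
Solving the cascade with C₁(0)=C₂(0)=0 gives C₂(t) = C_in[1 − (τ₁ e^(−t/τ₁) − τ₂ e^(−t/τ₂))/(τ₁ − τ₂)].
At t = 49.4: e^(−t/τ₁) = 0.27952, e^(−t/τ₂) = 0.24130.
C₂ = 1.31·[1 − (38.755·0.27952 − 34.747·0.24130)/(4.0078)] = 1.31·0.38913 = 0.50977 mol/L.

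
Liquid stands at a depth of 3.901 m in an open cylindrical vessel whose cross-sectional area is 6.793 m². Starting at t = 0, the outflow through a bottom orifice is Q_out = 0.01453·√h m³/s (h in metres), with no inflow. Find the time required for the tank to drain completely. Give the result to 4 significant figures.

1847 s

With no inflow, A dh/dt = −0.01453 √h.
∫ h^(−1/2) dh = −(0.01453/A) ∫ dt, giving 2√h = 2√h₀ − (0.01453/A) t.
Set h = 0: 2√h₀ = (0.01453/A) t_empty ⇒ t_empty = 2A√h₀/0.01453.
t_empty = 2·6.793·√3.901/0.01453 = 13.5860·1.97509/0.01453 = 1846.77 s.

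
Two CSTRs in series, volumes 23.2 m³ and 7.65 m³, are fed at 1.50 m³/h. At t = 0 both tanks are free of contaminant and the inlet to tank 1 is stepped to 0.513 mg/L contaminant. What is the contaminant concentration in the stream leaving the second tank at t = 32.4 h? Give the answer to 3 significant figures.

0.419 mg/L

Species balance on tank i: dCᵢ/dt = (Cᵢ₋₁ − Cᵢ)/τᵢ with τᵢ = Vᵢ/Q.
τ₁ = 23.2/1.50 = 15.467 h; τ₂ = 7.65/1.50 = 5.1000 h.
Solving the cascade with C₁(0)=C₂(0)=0 gives C₂(t) = C_in[1 − (τ₁ e^(−t/τ₁) − τ₂ e^(−t/τ₂))/(τ₁ − τ₂)].
At t = 32.4: e^(−t/τ₁) = 0.12309, e^(−t/τ₂) = 0.0017416.
C₂ = 0.513·[1 − (15.467·0.12309 − 5.1000·0.0017416)/(10.367)] = 0.513·0.81721 = 0.41923 mg/L.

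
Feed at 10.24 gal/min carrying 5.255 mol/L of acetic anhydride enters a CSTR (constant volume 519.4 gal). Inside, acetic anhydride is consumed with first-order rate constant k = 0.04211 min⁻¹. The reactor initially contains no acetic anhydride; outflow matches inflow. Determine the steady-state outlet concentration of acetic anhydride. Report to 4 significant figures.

V dC/dt = Q(C_in − C) − k V C.
Steady state (dC/dt = 0): C_ss = Q C_in/(Q + kV) = C_in/(1 + kV/Q).
C_ss = 10.24·5.255/(10.24 + 0.04211·519.4) = 53.8112/32.1119 = 1.67574 mol/L.

1.676 mol/L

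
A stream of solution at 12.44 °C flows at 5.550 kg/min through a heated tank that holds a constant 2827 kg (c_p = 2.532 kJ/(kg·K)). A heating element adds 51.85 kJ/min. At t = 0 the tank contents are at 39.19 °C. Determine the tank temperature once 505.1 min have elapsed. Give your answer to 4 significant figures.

24.68 °C

M c_p dT/dt = ṁ c_p (T_in − T) + Q̇.
τ = M/ṁ = 509.369 min; T_ss = T_in + Q̇/(ṁ c_p) = 12.44 + 51.85/(5.550·2.532) = 16.1297 °C.
T approaches T_ss exponentially: T(t) = T_ss + (T₀ − T_ss) e^(−t/τ).
T(505.1) = 16.1297 + (23.0603)·e^(−505.1/509.369) = 16.1297 + (23.0603)·0.370976 = 24.6845 °C.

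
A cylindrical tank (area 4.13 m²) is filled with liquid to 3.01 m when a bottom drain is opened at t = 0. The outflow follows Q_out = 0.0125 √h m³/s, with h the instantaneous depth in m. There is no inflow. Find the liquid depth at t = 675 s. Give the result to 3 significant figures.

0.509 m

A dh/dt = −Q_out = −0.0125 √h.
∫ h^(−1/2) dh = −(0.0125/A) ∫ dt, giving 2√h = 2√h₀ − (0.0125/A) t.
√h = √3.01 − 0.0125·675/(2·4.13) = 1.7349 − 1.0215 = 0.71345.
h = 0.71345² = 0.50901 m.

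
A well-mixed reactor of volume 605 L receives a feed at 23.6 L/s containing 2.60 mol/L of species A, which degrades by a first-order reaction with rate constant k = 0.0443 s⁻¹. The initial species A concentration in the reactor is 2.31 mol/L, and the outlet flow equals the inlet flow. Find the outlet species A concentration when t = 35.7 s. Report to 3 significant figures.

1.27 mol/L

V dC/dt = Q(C_in − C) − k V C.
This is linear with rate a = Q/V + k = 0.083308 s⁻¹.
C_ss = Q C_in/(Q + kV) = 1.2174 mol/L; C(t) = C_ss + (C₀ − C_ss) e^(−a t).
C(35.7) = 1.2174 + (1.0926)·e^(−0.083308·35.7) = 1.2174 + (1.0926)·0.051093 = 1.2732 mol/L.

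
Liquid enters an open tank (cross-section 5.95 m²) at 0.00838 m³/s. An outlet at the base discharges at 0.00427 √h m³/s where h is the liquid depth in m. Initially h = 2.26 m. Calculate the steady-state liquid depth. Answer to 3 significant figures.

3.85 m

Level balance: A dh/dt = 0.00838 − 0.00427 √h. Setting dh/dt = 0:
Q_in = 0.00427 √h_ss ⇒ √h_ss = 0.00838/0.00427 = 1.9625.
h_ss = 1.9625² = 3.8515 m. (Since h₀ = 2.26 m < h_ss, the level will rise toward this value.)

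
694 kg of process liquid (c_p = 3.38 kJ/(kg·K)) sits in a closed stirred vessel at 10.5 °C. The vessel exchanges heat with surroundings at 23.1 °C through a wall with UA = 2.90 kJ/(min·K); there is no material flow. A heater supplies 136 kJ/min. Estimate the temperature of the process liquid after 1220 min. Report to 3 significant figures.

56.8 °C

Lumped-capacitance energy balance: M c_p dT/dt = UA(T_amb − T) + Q̇.
dT/dt = (T_ss − T)/τ with T_ss = T_amb + Q̇/UA = 23.1 + 136/2.90 = 69.997 °C, τ = M c_p/UA = 694·3.38/2.90 = 808.87 min.
Integrating: T(t) = T_ss + (T₀ − T_ss) e^(−t/τ).
T(1220) = 69.997 + (-59.497)·0.22129 = 56.831 °C.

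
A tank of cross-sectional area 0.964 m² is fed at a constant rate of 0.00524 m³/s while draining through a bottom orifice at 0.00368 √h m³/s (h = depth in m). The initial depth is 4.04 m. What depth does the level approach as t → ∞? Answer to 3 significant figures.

Level balance: A dh/dt = 0.00524 − 0.00368 √h. Setting dh/dt = 0:
Q_in = 0.00368 √h_ss ⇒ √h_ss = 0.00524/0.00368 = 1.4239.
h_ss = 1.4239² = 2.0275 m. (Since h₀ = 4.04 m > h_ss, the level will fall toward this value.)

2.03 m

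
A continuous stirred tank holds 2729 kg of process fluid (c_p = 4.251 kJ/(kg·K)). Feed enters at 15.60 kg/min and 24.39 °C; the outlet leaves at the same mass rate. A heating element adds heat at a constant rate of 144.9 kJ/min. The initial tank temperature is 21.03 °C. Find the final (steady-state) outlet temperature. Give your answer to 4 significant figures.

26.58 °C

M c_p dT/dt = ṁ c_p (T_in − T) + Q̇.
At steady state dT/dt = 0 ⇒ T_ss = T_in + Q̇/(ṁ c_p) = 24.39 + 144.9/(15.60·4.251) = 26.5750 °C.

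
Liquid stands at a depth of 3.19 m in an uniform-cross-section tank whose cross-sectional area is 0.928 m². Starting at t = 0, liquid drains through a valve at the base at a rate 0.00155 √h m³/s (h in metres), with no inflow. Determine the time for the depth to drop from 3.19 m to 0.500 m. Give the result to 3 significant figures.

1290 s

Unsteady balance on liquid volume: A dh/dt = −0.00155 √h.
Separate and integrate: 2(√h − √h₀) = −(0.00155/A) t.
t = 2A(√h₀ − √h)/0.00155 = 2·0.928·(√3.19 − √0.500)/0.00155
  = 1.8560 × (1.7861 − 0.70711) / 0.00155 = 1292.0 s.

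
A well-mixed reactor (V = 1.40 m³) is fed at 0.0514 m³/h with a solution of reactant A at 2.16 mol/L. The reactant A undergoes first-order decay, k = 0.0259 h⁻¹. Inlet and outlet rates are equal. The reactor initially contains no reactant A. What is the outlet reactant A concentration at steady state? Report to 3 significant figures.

1.27 mol/L

Species balance: V dC/dt = Q C_in − Q C − k V C.
At steady state: 0 = Q C_in − (Q + kV) C_ss, so C_ss = Q C_in/(Q + kV).
C_ss = 0.0514·2.16/(0.0514 + 0.0259·1.40) = 0.11102/0.087660 = 1.2665 mol/L.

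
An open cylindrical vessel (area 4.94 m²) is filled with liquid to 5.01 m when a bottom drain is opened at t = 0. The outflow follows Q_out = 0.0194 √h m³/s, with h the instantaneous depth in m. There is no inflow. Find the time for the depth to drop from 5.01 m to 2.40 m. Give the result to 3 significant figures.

With no inflow, A dh/dt = −0.0194 √h.
∫ h^(−1/2) dh = −(0.0194/A) ∫ dt, giving 2√h = 2√h₀ − (0.0194/A) t.
t = 2A(√h₀ − √h)/0.0194 = 2·4.94·(√5.01 − √2.40)/0.0194
  = 9.8800 × (2.2383 − 1.5492) / 0.0194 = 350.95 s.

351 s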